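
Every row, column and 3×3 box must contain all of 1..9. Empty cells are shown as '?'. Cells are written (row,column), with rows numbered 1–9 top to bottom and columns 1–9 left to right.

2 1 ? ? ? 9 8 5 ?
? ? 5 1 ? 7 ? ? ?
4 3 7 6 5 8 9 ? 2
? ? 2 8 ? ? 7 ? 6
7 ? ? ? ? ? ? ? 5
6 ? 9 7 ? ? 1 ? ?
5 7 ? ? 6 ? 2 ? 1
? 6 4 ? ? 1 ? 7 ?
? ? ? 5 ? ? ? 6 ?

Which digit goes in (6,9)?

(1,3) = 6 (sole candidate).
(3,8) = 1 (sole candidate).
(1,9) = 7 (hidden single in row 1).
(2,5) = 2 (hidden single in row 2).
(2,7) = 6 (hidden single in row 2).
(5,6) = 6 (hidden single in row 5).
(8,4) = 2 (hidden single in row 8).
(8,7) = 5 (hidden single in row 8).
(5,8) = 2 (hidden single in row 5).
(6,6) = 2 (hidden single in row 6).
(6,2) = 5 (hidden single in row 6).
(4,2) = 4 (sole candidate).
(5,2) = 8 (sole candidate).
(2,2) = 9 (sole candidate).
(9,2) = 2 (sole candidate).
(2,1) = 8 (sole candidate).
(4,6) = 5 (hidden single in row 4).
(9,5) = 7 (hidden single in row 9).
(8,5) = 8 (hidden single in column 5).
(4,8) = 9 (hidden single in box 6).
(7,4) = 9 (hidden single in row 7).
(5,5) = 9 (hidden single in row 5).
(5,3) = 1 (hidden single in row 5).
(4,1) = 3 (sole candidate).
(4,5) = 1 (sole candidate).
(8,1) = 9 (sole candidate).
(8,9) = 3 (sole candidate).
(9,1) = 1 (sole candidate).
(9,7) = 4 (sole candidate).
(2,9) = 4 (sole candidate).
(5,7) = 3 (sole candidate).
(6,9) = 8: row 6 has {1,2,5,6,7,9}; col 9 has {1,2,3,4,5,6,7}; box has {1,2,3,5,6,7,9} → only 8 remains.

8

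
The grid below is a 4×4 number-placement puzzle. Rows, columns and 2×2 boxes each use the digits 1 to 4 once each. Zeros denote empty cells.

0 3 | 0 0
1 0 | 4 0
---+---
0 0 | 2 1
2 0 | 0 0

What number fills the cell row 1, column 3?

1

row 1, column 1 = 4 (sole candidate).
row 1, column 3 = 1: row 1 has {3,4}; col 3 has {2,4}; box has {4} → only 1 remains.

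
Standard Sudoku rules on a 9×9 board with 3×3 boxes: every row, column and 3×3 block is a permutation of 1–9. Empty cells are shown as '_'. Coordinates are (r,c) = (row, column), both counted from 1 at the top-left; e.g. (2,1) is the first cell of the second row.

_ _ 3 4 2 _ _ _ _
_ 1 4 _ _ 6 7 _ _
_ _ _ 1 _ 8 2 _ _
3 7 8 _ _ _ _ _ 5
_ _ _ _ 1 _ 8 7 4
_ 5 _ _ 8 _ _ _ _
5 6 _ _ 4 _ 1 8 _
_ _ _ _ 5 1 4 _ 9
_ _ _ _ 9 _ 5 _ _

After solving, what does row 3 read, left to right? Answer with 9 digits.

(2,5) = 3: row 2 has {1,4,6,7}; col 5 has {1,2,4,5,8,9}; box has {1,2,4,6,8} → only 3 remains.
(2,9) = 8: row 2 has {1,3,4,6,7}; col 9 has {4,5,9}; box has {2,7} → only 8 remains.
(3,2) = 9: row 3 has {1,2,8}; col 2 has {1,5,6,7}; box has {1,3,4} → only 9 remains.
(3,5) = 7: row 3 has {1,2,8,9}; col 5 has {1,2,3,4,5,8,9}; box has {1,2,3,4,6,8} → only 7 remains.
(4,5) = 6: row 4 has {3,5,7,8}; col 5 has {1,2,3,4,5,7,8,9}; box has {1,8} → only 6 remains.
(4,7) = 9: row 4 has {3,5,6,7,8}; col 7 has {1,2,4,5,7,8}; box has {4,5,7,8} → only 9 remains.
(5,2) = 2: row 5 has {1,4,7,8}; col 2 has {1,5,6,7,9}; box has {3,5,7,8} → only 2 remains.
(1,2) = 8: row 1 has {2,3,4}; col 2 has {1,2,5,6,7,9}; box has {1,3,4,9} → only 8 remains.
(1,7) = 6: row 1 has {2,3,4,8}; col 7 has {1,2,4,5,7,8,9}; box has {2,7,8} → only 6 remains.
(1,9) = 1: row 1 has {2,3,4,6,8}; col 9 has {4,5,8,9}; box has {2,6,7,8} → only 1 remains.
(2,1) = 2: row 2 has {1,3,4,6,7,8}; col 1 has {3,5}; box has {1,3,4,8,9} → only 2 remains.
(3,1) = 6: row 3 has {1,2,7,8,9}; col 1 has {2,3,5}; box has {1,2,3,4,8,9} → only 6 remains.
(3,3) = 5: row 3 has {1,2,6,7,8,9}; col 3 has {3,4,8}; box has {1,2,3,4,6,8,9} → only 5 remains.
(3,9) = 3: row 3 has {1,2,5,6,7,8,9}; col 9 has {1,4,5,8,9}; box has {1,2,6,7,8} → only 3 remains.
(4,4) = 2: row 4 has {3,5,6,7,8,9}; col 4 has {1,4}; box has {1,6,8} → only 2 remains.
(4,6) = 4: row 4 has {2,3,5,6,7,8,9}; col 6 has {1,6,8}; box has {1,2,6,8} → only 4 remains.
(4,8) = 1: row 4 has {2,3,4,5,6,7,8,9}; col 8 has {7,8}; box has {4,5,7,8,9} → only 1 remains.
(5,1) = 9: row 5 has {1,2,4,7,8}; col 1 has {2,3,5,6}; box has {2,3,5,7,8} → only 9 remains.
(5,3) = 6: row 5 has {1,2,4,7,8,9}; col 3 has {3,4,5,8}; box has {2,3,5,7,8,9} → only 6 remains.
(6,3) = 1: row 6 has {5,8}; col 3 has {3,4,5,6,8}; box has {2,3,5,6,7,8,9} → only 1 remains.
(6,7) = 3: row 6 has {1,5,8}; col 7 has {1,2,4,5,6,7,8,9}; box has {1,4,5,7,8,9} → only 3 remains.
(8,2) = 3: row 8 has {1,4,5,9}; col 2 has {1,2,5,6,7,8,9}; box has {5,6} → only 3 remains.
(9,2) = 4: row 9 has {5,9}; col 2 has {1,2,3,5,6,7,8,9}; box has {3,5,6} → only 4 remains.
(1,1) = 7: row 1 has {1,2,3,4,6,8}; col 1 has {2,3,5,6,9}; box has {1,2,3,4,5,6,8,9} → only 7 remains.
(3,8) = 4: row 3 has {1,2,3,5,6,7,8,9}; col 8 has {1,7,8}; box has {1,2,3,6,7,8} → only 4 remains.

695178243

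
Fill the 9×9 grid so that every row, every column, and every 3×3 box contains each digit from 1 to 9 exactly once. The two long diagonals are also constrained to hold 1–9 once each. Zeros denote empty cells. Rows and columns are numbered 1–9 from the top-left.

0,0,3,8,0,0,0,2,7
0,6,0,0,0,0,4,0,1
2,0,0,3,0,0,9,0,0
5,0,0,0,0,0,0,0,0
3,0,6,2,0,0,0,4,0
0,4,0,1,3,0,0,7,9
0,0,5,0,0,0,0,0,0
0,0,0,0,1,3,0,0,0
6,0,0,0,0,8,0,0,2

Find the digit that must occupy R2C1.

7

R4C6 = 4 (sole candidate).
R5C5 = 8 (sole candidate).
R5C9 = 5 (sole candidate).
R6C1 = 8 (sole candidate).
R6C3 = 2 (sole candidate).
R6C6 = 5 (sole candidate).
R6C7 = 6 (sole candidate).
R8C2 = 2 (sole candidate).
R8C8 = 9 (sole candidate).
R1C7 = 5 (sole candidate).
R2C8 = 3 (sole candidate).
R4C4 = 7 (sole candidate).
R5C6 = 9 (sole candidate).
R5C7 = 1 (sole candidate).
R7C7 = 3 (sole candidate).
R9C7 = 7 (sole candidate).
R4C5 = 6 (sole candidate).
R4C8 = 8 (sole candidate).
R4C9 = 3 (sole candidate).
R5C2 = 7 (sole candidate).
R8C7 = 8 (sole candidate).
R3C8 = 6 (sole candidate).
R3C9 = 8 (sole candidate).
R4C7 = 2 (sole candidate).
R7C8 = 1 (sole candidate).
R9C8 = 5 (sole candidate).
R1C6 = 6 (hidden single in row 1).
R2C3 = 8 (hidden single in row 2).
R7C2 = 8 (hidden single in row 7).
R8C4 = 5 (hidden single in row 8).
R2C4 = 9 (sole candidate).
R9C4 = 4 (sole candidate).
R9C5 = 9 (sole candidate).
R1C5 = 4 (sole candidate).
R2C1 = 7: row 2 has {1,3,4,6,8,9}; col 1 has {2,3,5,6,8}; box has {2,3,6,8} → only 7 remains.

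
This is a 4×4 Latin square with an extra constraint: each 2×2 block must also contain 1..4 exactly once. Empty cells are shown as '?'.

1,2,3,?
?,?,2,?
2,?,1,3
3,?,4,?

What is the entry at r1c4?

4

r1c4 = 4: row 1 has {1,2,3}; col 4 has {3}; box has {2,3} → only 4 remains.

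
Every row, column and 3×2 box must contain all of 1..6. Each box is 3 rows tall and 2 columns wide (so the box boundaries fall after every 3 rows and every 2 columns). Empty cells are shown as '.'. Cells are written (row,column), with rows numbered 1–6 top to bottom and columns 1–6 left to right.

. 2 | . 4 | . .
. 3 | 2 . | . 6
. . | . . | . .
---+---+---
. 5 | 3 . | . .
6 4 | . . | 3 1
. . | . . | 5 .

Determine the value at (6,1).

(1,5) = 1: row 1 has {2,4}; col 5 has {3,5}; box has {6} → only 1 remains.
(2,5) = 4: row 2 has {2,3,6}; col 5 has {1,3,5}; box has {1,6} → only 4 remains.
(3,5) = 2: row 3 has {}; col 5 has {1,3,4,5}; box has {1,4,6} → only 2 remains.
(4,5) = 6: row 4 has {3,5}; col 5 has {1,2,3,4,5}; box has {1,3,5} → only 6 remains.
(5,3) = 5: row 5 has {1,3,4,6}; col 3 has {2,3}; box has {3} → only 5 remains.
(5,4) = 2: row 5 has {1,3,4,5,6}; col 4 has {4}; box has {3,5} → only 2 remains.
(6,2) = 1: row 6 has {5}; col 2 has {2,3,4,5}; box has {4,5,6} → only 1 remains.
(6,4) = 6: row 6 has {1,5}; col 4 has {2,4}; box has {2,3,5} → only 6 remains.
(1,1) = 5: row 1 has {1,2,4}; col 1 has {6}; box has {2,3} → only 5 remains.
(1,3) = 6: row 1 has {1,2,4,5}; col 3 has {2,3,5}; box has {2,4} → only 6 remains.
(1,6) = 3: row 1 has {1,2,4,5,6}; col 6 has {1,6}; box has {1,2,4,6} → only 3 remains.
(2,1) = 1: row 2 has {2,3,4,6}; col 1 has {5,6}; box has {2,3,5} → only 1 remains.
(2,4) = 5: row 2 has {1,2,3,4,6}; col 4 has {2,4,6}; box has {2,4,6} → only 5 remains.
(3,1) = 4: row 3 has {2}; col 1 has {1,5,6}; box has {1,2,3,5} → only 4 remains.
(3,2) = 6: row 3 has {2,4}; col 2 has {1,2,3,4,5}; box has {1,2,3,4,5} → only 6 remains.
(3,3) = 1: row 3 has {2,4,6}; col 3 has {2,3,5,6}; box has {2,4,5,6} → only 1 remains.
(3,4) = 3: row 3 has {1,2,4,6}; col 4 has {2,4,5,6}; box has {1,2,4,5,6} → only 3 remains.
(3,6) = 5: row 3 has {1,2,3,4,6}; col 6 has {1,3,6}; box has {1,2,3,4,6} → only 5 remains.
(4,1) = 2: row 4 has {3,5,6}; col 1 has {1,4,5,6}; box has {1,4,5,6} → only 2 remains.
(4,4) = 1: row 4 has {2,3,5,6}; col 4 has {2,3,4,5,6}; box has {2,3,5,6} → only 1 remains.
(4,6) = 4: row 4 has {1,2,3,5,6}; col 6 has {1,3,5,6}; box has {1,3,5,6} → only 4 remains.
(6,1) = 3: row 6 has {1,5,6}; col 1 has {1,2,4,5,6}; box has {1,2,4,5,6} → only 3 remains.

3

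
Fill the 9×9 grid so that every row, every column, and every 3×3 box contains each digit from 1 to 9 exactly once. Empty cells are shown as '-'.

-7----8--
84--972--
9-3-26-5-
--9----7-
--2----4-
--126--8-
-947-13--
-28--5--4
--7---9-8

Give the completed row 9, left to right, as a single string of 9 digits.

r3c2 = 1 (sole candidate).
r3c9 = 7 (sole candidate).
r6c7 = 5 (sole candidate).
r7c5 = 8 (sole candidate).
r8c5 = 3 (sole candidate).
r9c5 = 4: row 9 has {7,8,9}; col 5 has {2,3,6,8,9}; box has {1,3,5,7,8} → only 4 remains.
r9c6 = 2: row 9 has {4,7,8,9}; col 6 has {1,5,6,7}; box has {1,3,4,5,7,8} → only 2 remains.
r3c7 = 4 (sole candidate).
r6c2 = 3 (sole candidate).
r6c9 = 9 (sole candidate).
r9c4 = 6: row 9 has {2,4,7,8,9}; col 4 has {2,7}; box has {1,2,3,4,5,7,8} → only 6 remains.
r9c8 = 1: row 9 has {2,4,6,7,8,9}; col 8 has {4,5,7,8}; box has {3,4,8,9} → only 1 remains.
r3c4 = 8 (sole candidate).
r6c6 = 4 (sole candidate).
r8c4 = 9 (sole candidate).
r8c8 = 6 (sole candidate).
r9c2 = 5: row 9 has {1,2,4,6,7,8,9}; col 2 has {1,2,3,4,7,9}; box has {2,4,7,8,9} → only 5 remains.
r1c6 = 3 (sole candidate).
r1c8 = 9 (sole candidate).
r2c8 = 3 (sole candidate).
r4c6 = 8 (sole candidate).
r5c6 = 9 (sole candidate).
r6c1 = 7 (sole candidate).
r7c1 = 6 (sole candidate).
r7c8 = 2 (sole candidate).
r7c9 = 5 (sole candidate).
r8c1 = 1 (sole candidate).
r8c7 = 7 (sole candidate).
r9c1 = 3: row 9 has {1,2,4,5,6,7,8,9}; col 1 has {1,6,7,8,9}; box has {1,2,4,5,6,7,8,9} → only 3 remains.

357642918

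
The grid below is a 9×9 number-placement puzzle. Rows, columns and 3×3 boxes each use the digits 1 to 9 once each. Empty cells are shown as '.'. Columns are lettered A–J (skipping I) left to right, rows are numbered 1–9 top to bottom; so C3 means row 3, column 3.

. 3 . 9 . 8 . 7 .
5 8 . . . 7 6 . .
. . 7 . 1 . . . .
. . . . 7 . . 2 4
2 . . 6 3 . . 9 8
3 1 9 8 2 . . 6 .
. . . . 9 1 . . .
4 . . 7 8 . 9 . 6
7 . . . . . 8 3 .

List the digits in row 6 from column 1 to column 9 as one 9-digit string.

319824765

E2 = 4: row 2 has {5,6,7,8}; col 5 has {1,2,3,7,8,9}; box has {1,7,8,9} → only 4 remains.
H2 = 1: row 2 has {4,5,6,7,8}; col 8 has {2,3,6,7,9}; box has {6,7} → only 1 remains.
H8 = 5: row 8 has {4,6,7,8,9}; col 8 has {1,2,3,6,7,9}; box has {3,6,8,9} → only 5 remains.
C2 = 2: row 2 has {1,4,5,6,7,8}; col 3 has {7,9}; box has {3,5,7,8} → only 2 remains.
D2 = 3: row 2 has {1,2,4,5,6,7,8}; col 4 has {6,7,8,9}; box has {1,4,7,8,9} → only 3 remains.
J2 = 9: row 2 has {1,2,3,4,5,6,7,8}; col 9 has {4,6,8}; box has {1,6,7} → only 9 remains.
H7 = 4: row 7 has {1,9}; col 8 has {1,2,3,5,6,7,9}; box has {3,5,6,8,9} → only 4 remains.
B8 = 2: row 8 has {4,5,6,7,8,9}; col 2 has {1,3,8}; box has {4,7} → only 2 remains.
F8 = 3: row 8 has {2,4,5,6,7,8,9}; col 6 has {1,7,8}; box has {1,7,8,9} → only 3 remains.
H3 = 8: row 3 has {1,7}; col 8 has {1,2,3,4,5,6,7,9}; box has {1,6,7,9} → only 8 remains.
C8 = 1: row 8 has {2,3,4,5,6,7,8,9}; col 3 has {2,7,9}; box has {2,4,7} → only 1 remains.
A1 = 1: in row 1, 1 can only go here (every other open cell in that row sees a 1).
G4 = 3: in row 4, 3 can only go here (every other open cell in that row sees a 3).
F4 = 9: in row 4, 9 can only go here (every other open cell in that row sees a 9).
J3 = 3: in row 3, 3 can only go here (every other open cell in that row sees a 3).
D4 = 1: in row 4, 1 can only go here (every other open cell in that row sees a 1).
G5 = 1: in row 5, 1 can only go here (every other open cell in that row sees a 1).
B5 = 7: in row 5, 7 can only go here (every other open cell in that row sees a 7).
F6 = 4: in row 6, 4 can only go here (every other open cell in that row sees a 4).
F5 = 5: row 5 has {1,2,3,6,7,8,9}; col 6 has {1,3,4,7,8,9}; box has {1,2,3,4,6,7,8,9} → only 5 remains.
C5 = 4: row 5 has {1,2,3,5,6,7,8,9}; col 3 has {1,2,7,9}; box has {1,2,3,7,9} → only 4 remains.
C1 = 6: row 1 has {1,3,7,8,9}; col 3 has {1,2,4,7,9}; box has {1,2,3,5,7,8} → only 6 remains.
E1 = 5: row 1 has {1,3,6,7,8,9}; col 5 has {1,2,3,4,7,8,9}; box has {1,3,4,7,8,9} → only 5 remains.
J1 = 2: row 1 has {1,3,5,6,7,8,9}; col 9 has {3,4,6,8,9}; box has {1,3,6,7,8,9} → only 2 remains.
A3 = 9: row 3 has {1,3,7,8}; col 1 has {1,2,3,4,5,7}; box has {1,2,3,5,6,7,8} → only 9 remains.
B3 = 4: row 3 has {1,3,7,8,9}; col 2 has {1,2,3,7,8}; box has {1,2,3,5,6,7,8,9} → only 4 remains.
D3 = 2: row 3 has {1,3,4,7,8,9}; col 4 has {1,3,6,7,8,9}; box has {1,3,4,5,7,8,9} → only 2 remains.
F3 = 6: row 3 has {1,2,3,4,7,8,9}; col 6 has {1,3,4,5,7,8,9}; box has {1,2,3,4,5,7,8,9} → only 6 remains.
G3 = 5: row 3 has {1,2,3,4,6,7,8,9}; col 7 has {1,3,6,8,9}; box has {1,2,3,6,7,8,9} → only 5 remains.
G6 = 7: row 6 has {1,2,3,4,6,8,9}; col 7 has {1,3,5,6,8,9}; box has {1,2,3,4,6,8,9} → only 7 remains.
J6 = 5: row 6 has {1,2,3,4,6,7,8,9}; col 9 has {2,3,4,6,8,9}; box has {1,2,3,4,6,7,8,9} → only 5 remains.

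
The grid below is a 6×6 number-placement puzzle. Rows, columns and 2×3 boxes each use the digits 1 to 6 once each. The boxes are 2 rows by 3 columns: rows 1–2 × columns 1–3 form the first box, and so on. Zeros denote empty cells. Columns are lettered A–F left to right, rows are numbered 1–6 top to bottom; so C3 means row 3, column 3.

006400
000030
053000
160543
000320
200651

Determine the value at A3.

E1 = 1 (sole candidate).
D2 = 2 (sole candidate).
A3 = 4: row 3 has {3,5}; col 1 has {1,2}; box has {1,3,5,6} → only 4 remains.

4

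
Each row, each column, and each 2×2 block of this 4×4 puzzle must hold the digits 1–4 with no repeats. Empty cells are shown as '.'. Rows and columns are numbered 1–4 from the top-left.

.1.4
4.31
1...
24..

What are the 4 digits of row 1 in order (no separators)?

r1c1 = 3: row 1 has {1,4}; col 1 has {1,2,4}; box has {1,4} → only 3 remains.
r1c3 = 2: row 1 has {1,3,4}; col 3 has {3}; box has {1,3,4} → only 2 remains.

3124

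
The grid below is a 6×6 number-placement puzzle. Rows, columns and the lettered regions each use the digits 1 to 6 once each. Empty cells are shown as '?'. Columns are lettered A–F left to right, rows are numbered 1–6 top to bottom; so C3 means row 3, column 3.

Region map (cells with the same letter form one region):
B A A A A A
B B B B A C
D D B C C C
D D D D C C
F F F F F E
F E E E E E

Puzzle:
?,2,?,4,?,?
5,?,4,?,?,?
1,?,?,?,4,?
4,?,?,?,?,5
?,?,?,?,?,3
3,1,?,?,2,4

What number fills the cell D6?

5

A1 = 6 (sole candidate).
F1 = 1 (sole candidate).
B2 = 3 (sole candidate).
E2 = 6 (sole candidate).
F2 = 2 (sole candidate).
C3 = 2 (sole candidate).
F3 = 6 (sole candidate).
B4 = 6 (sole candidate).
C4 = 3 (sole candidate).
D4 = 2 (sole candidate).
E4 = 1 (sole candidate).
A5 = 2 (sole candidate).
E5 = 5 (sole candidate).
C1 = 5 (sole candidate).
E1 = 3 (sole candidate).
D2 = 1 (sole candidate).
B3 = 5 (sole candidate).
D3 = 3 (sole candidate).
B5 = 4 (sole candidate).
D5 = 6 (sole candidate).
C6 = 6 (sole candidate).
D6 = 5: row 6 has {1,2,3,4,6}; col 4 has {1,2,3,4,6}; region has {1,2,3,4,6} → only 5 remains.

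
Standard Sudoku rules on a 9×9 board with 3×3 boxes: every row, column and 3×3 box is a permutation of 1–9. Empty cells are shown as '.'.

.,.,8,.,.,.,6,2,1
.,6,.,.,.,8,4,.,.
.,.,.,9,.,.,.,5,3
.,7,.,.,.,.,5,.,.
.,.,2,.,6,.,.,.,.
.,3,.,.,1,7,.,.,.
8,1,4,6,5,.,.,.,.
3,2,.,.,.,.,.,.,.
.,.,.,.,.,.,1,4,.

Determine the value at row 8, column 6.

row 3, column 2 = 4 (sole candidate).
row 3, column 6 = 6 (hidden single in row 3).
row 3, column 7 = 8 (hidden single in row 3).
row 5, column 2 = 8 (hidden single in column 2).
row 2, column 3 = 3 (hidden single in column 3).
row 8, column 6 = 1: in column 6, 1 can only go here (every other open cell in that column sees a 1).

1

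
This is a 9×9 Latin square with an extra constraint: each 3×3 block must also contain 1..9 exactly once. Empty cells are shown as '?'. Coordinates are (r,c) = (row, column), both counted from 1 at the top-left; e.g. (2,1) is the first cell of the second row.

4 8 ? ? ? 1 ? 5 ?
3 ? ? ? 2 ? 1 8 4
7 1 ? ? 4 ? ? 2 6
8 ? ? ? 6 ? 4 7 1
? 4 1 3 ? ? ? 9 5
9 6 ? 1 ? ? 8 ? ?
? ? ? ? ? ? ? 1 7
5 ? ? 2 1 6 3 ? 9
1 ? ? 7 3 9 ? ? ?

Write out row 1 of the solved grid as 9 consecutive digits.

(1,9) = 3: row 1 has {1,4,5,8}; col 9 has {1,4,5,6,7,9}; box has {1,2,4,5,6,8} → only 3 remains.
(3,7) = 9 (sole candidate).
(5,1) = 2 (sole candidate).
(5,7) = 6 (sole candidate).
(6,8) = 3 (sole candidate).
(6,9) = 2 (sole candidate).
(7,1) = 6 (sole candidate).
(8,2) = 7 (sole candidate).
(8,8) = 4 (sole candidate).
(9,2) = 2 (sole candidate).
(9,7) = 5 (sole candidate).
(9,8) = 6 (sole candidate).
(9,9) = 8 (sole candidate).
(1,7) = 7: row 1 has {1,3,4,5,8}; col 7 has {1,3,4,5,6,8,9}; box has {1,2,3,4,5,6,8,9} → only 7 remains.
(3,3) = 5 (sole candidate).
(3,4) = 8 (sole candidate).
(3,6) = 3 (sole candidate).
(4,3) = 3 (sole candidate).
(6,3) = 7 (sole candidate).
(6,5) = 5 (sole candidate).
(6,6) = 4 (sole candidate).
(7,5) = 8 (sole candidate).
(7,6) = 5 (sole candidate).
(7,7) = 2 (sole candidate).
(8,3) = 8 (sole candidate).
(9,3) = 4 (sole candidate).
(1,5) = 9: row 1 has {1,3,4,5,7,8}; col 5 has {1,2,3,4,5,6,8}; box has {1,2,3,4,8} → only 9 remains.
(2,2) = 9 (sole candidate).
(2,3) = 6 (sole candidate).
(2,4) = 5 (sole candidate).
(2,6) = 7 (sole candidate).
(4,2) = 5 (sole candidate).
(4,4) = 9 (sole candidate).
(4,6) = 2 (sole candidate).
(5,5) = 7 (sole candidate).
(5,6) = 8 (sole candidate).
(7,2) = 3 (sole candidate).
(7,3) = 9 (sole candidate).
(7,4) = 4 (sole candidate).
(1,3) = 2: row 1 has {1,3,4,5,7,8,9}; col 3 has {1,3,4,5,6,7,8,9}; box has {1,3,4,5,6,7,8,9} → only 2 remains.
(1,4) = 6: row 1 has {1,2,3,4,5,7,8,9}; col 4 has {1,2,3,4,5,7,8,9}; box has {1,2,3,4,5,7,8,9} → only 6 remains.

482691753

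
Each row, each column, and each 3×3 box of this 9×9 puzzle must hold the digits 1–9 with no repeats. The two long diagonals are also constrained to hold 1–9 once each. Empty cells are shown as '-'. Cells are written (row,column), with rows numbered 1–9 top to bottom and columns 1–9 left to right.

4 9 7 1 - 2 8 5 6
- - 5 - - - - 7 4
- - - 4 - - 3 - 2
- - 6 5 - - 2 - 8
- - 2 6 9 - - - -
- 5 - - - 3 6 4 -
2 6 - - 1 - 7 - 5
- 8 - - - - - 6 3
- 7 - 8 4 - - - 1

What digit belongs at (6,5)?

(1,5) = 3 (sole candidate).
(2,2) = 2 (sole candidate).
(2,4) = 9 (sole candidate).
(2,7) = 1 (sole candidate).
(3,2) = 1 (sole candidate).
(3,3) = 8 (sole candidate).
(3,8) = 9 (sole candidate).
(4,5) = 7 (sole candidate).
(5,7) = 5 (sole candidate).
(5,9) = 7 (sole candidate).
(6,4) = 2 (sole candidate).
(6,5) = 8: row 6 has {2,3,4,5,6}; col 5 has {1,3,4,7,9}; box has {2,3,5,6,7,9} → only 8 remains.

8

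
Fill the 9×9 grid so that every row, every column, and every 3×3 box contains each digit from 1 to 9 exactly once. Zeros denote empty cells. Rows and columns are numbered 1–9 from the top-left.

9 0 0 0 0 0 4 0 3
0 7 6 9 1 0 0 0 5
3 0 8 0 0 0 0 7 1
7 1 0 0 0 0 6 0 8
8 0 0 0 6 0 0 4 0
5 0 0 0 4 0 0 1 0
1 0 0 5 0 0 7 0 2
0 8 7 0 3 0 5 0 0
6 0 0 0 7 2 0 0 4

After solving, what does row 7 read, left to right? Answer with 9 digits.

143596782

r1c3 = 1: in row 1, 1 can only go here (every other open cell in that row sees a 1).
r2c6 = 3: in row 2, 3 can only go here (every other open cell in that row sees a 3).
r2c1 = 4: in row 2, 4 can only go here (every other open cell in that row sees a 4).
r8c1 = 2: row 8 has {3,5,7,8}; col 1 has {1,3,4,5,6,7,8,9}; box has {1,6,7,8} → only 2 remains.
r3c7 = 9: in row 3, 9 can only go here (every other open cell in that row sees a 9).
r4c3 = 4: in row 4, 4 can only go here (every other open cell in that row sees a 4).
r5c6 = 5: in row 5, 5 can only go here (every other open cell in that row sees a 5).
r4c6 = 9: row 4 has {1,4,6,7,8}; col 6 has {2,3,5}; box has {4,5,6} → only 9 remains.
r4c5 = 2: row 4 has {1,4,6,7,8,9}; col 5 has {1,3,4,6,7}; box has {4,5,6,9} → only 2 remains.
r3c5 = 5: row 3 has {1,3,7,8,9}; col 5 has {1,2,3,4,6,7}; box has {1,3,9} → only 5 remains.
r4c4 = 3: row 4 has {1,2,4,6,7,8,9}; col 4 has {5,9}; box has {2,4,5,6,9} → only 3 remains.
r4c8 = 5: row 4 has {1,2,3,4,6,7,8,9}; col 8 has {1,4,7}; box has {1,4,6,8} → only 5 remains.
r1c5 = 8: row 1 has {1,3,4,9}; col 5 has {1,2,3,4,5,6,7}; box has {1,3,5,9} → only 8 remains.
r3c2 = 2: row 3 has {1,3,5,7,8,9}; col 2 has {1,7,8}; box has {1,3,4,6,7,8,9} → only 2 remains.
r7c5 = 9: row 7 has {1,2,5,7}; col 5 has {1,2,3,4,5,6,7,8}; box has {2,3,5,7} → only 9 remains.
r1c2 = 5: row 1 has {1,3,4,8,9}; col 2 has {1,2,7,8}; box has {1,2,3,4,6,7,8,9} → only 5 remains.
r7c3 = 3: row 7 has {1,2,5,7,9}; col 3 has {1,4,6,7,8}; box has {1,2,6,7,8} → only 3 remains.
r9c2 = 9: row 9 has {2,4,6,7}; col 2 has {1,2,5,7,8}; box has {1,2,3,6,7,8} → only 9 remains.
r9c3 = 5: row 9 has {2,4,6,7,9}; col 3 has {1,3,4,6,7,8}; box has {1,2,3,6,7,8,9} → only 5 remains.
r5c2 = 3: row 5 has {4,5,6,8}; col 2 has {1,2,5,7,8,9}; box has {1,4,5,7,8} → only 3 remains.
r5c7 = 2: row 5 has {3,4,5,6,8}; col 7 has {4,5,6,7,9}; box has {1,4,5,6,8} → only 2 remains.
r6c2 = 6: row 6 has {1,4,5}; col 2 has {1,2,3,5,7,8,9}; box has {1,3,4,5,7,8} → only 6 remains.
r6c7 = 3: row 6 has {1,4,5,6}; col 7 has {2,4,5,6,7,9}; box has {1,2,4,5,6,8} → only 3 remains.
r7c2 = 4: row 7 has {1,2,3,5,7,9}; col 2 has {1,2,3,5,6,7,8,9}; box has {1,2,3,5,6,7,8,9} → only 4 remains.
r2c7 = 8: row 2 has {1,3,4,5,6,7,9}; col 7 has {2,3,4,5,6,7,9}; box has {1,3,4,5,7,9} → only 8 remains.
r2c8 = 2: row 2 has {1,3,4,5,6,7,8,9}; col 8 has {1,4,5,7}; box has {1,3,4,5,7,8,9} → only 2 remains.
r5c3 = 9: row 5 has {2,3,4,5,6,8}; col 3 has {1,3,4,5,6,7,8}; box has {1,3,4,5,6,7,8} → only 9 remains.
r5c9 = 7: row 5 has {2,3,4,5,6,8,9}; col 9 has {1,2,3,4,5,8}; box has {1,2,3,4,5,6,8} → only 7 remains.
r6c3 = 2: row 6 has {1,3,4,5,6}; col 3 has {1,3,4,5,6,7,8,9}; box has {1,3,4,5,6,7,8,9} → only 2 remains.
r6c9 = 9: row 6 has {1,2,3,4,5,6}; col 9 has {1,2,3,4,5,7,8}; box has {1,2,3,4,5,6,7,8} → only 9 remains.
r8c9 = 6: row 8 has {2,3,5,7,8}; col 9 has {1,2,3,4,5,7,8,9}; box has {2,4,5,7} → only 6 remains.
r9c7 = 1: row 9 has {2,4,5,6,7,9}; col 7 has {2,3,4,5,6,7,8,9}; box has {2,4,5,6,7} → only 1 remains.
r1c8 = 6: row 1 has {1,3,4,5,8,9}; col 8 has {1,2,4,5,7}; box has {1,2,3,4,5,7,8,9} → only 6 remains.
r5c4 = 1: row 5 has {2,3,4,5,6,7,8,9}; col 4 has {3,5,9}; box has {2,3,4,5,6,9} → only 1 remains.
r7c8 = 8: row 7 has {1,2,3,4,5,7,9}; col 8 has {1,2,4,5,6,7}; box has {1,2,4,5,6,7} → only 8 remains.
r8c4 = 4: row 8 has {2,3,5,6,7,8}; col 4 has {1,3,5,9}; box has {2,3,5,7,9} → only 4 remains.
r8c6 = 1: row 8 has {2,3,4,5,6,7,8}; col 6 has {2,3,5,9}; box has {2,3,4,5,7,9} → only 1 remains.
r8c8 = 9: row 8 has {1,2,3,4,5,6,7,8}; col 8 has {1,2,4,5,6,7,8}; box has {1,2,4,5,6,7,8} → only 9 remains.
r9c4 = 8: row 9 has {1,2,4,5,6,7,9}; col 4 has {1,3,4,5,9}; box has {1,2,3,4,5,7,9} → only 8 remains.
r9c8 = 3: row 9 has {1,2,4,5,6,7,8,9}; col 8 has {1,2,4,5,6,7,8,9}; box has {1,2,4,5,6,7,8,9} → only 3 remains.
r1c6 = 7: row 1 has {1,3,4,5,6,8,9}; col 6 has {1,2,3,5,9}; box has {1,3,5,8,9} → only 7 remains.
r3c4 = 6: row 3 has {1,2,3,5,7,8,9}; col 4 has {1,3,4,5,8,9}; box has {1,3,5,7,8,9} → only 6 remains.
r3c6 = 4: row 3 has {1,2,3,5,6,7,8,9}; col 6 has {1,2,3,5,7,9}; box has {1,3,5,6,7,8,9} → only 4 remains.
r6c4 = 7: row 6 has {1,2,3,4,5,6,9}; col 4 has {1,3,4,5,6,8,9}; box has {1,2,3,4,5,6,9} → only 7 remains.
r6c6 = 8: row 6 has {1,2,3,4,5,6,7,9}; col 6 has {1,2,3,4,5,7,9}; box has {1,2,3,4,5,6,7,9} → only 8 remains.
r7c6 = 6: row 7 has {1,2,3,4,5,7,8,9}; col 6 has {1,2,3,4,5,7,8,9}; box has {1,2,3,4,5,7,8,9} → only 6 remains.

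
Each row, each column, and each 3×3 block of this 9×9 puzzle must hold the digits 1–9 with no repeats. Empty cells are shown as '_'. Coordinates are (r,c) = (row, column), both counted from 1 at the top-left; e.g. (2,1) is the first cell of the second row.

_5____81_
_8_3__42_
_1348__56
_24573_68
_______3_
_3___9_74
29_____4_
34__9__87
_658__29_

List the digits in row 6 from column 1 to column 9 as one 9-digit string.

836129574

(2,9) = 9: row 2 has {2,3,4,8}; col 9 has {4,6,7,8}; box has {1,2,4,5,6,8} → only 9 remains.
(3,7) = 7: row 3 has {1,3,4,5,6,8}; col 7 has {2,4,8}; box has {1,2,4,5,6,8,9} → only 7 remains.
(5,2) = 7: row 5 has {3}; col 2 has {1,2,3,4,5,6,8,9}; box has {2,3,4} → only 7 remains.
(8,3) = 1: row 8 has {3,4,7,8,9}; col 3 has {3,4,5}; box has {2,3,4,5,6,9} → only 1 remains.
(9,1) = 7: row 9 has {2,5,6,8,9}; col 1 has {2,3}; box has {1,2,3,4,5,6,9} → only 7 remains.
(1,9) = 3: row 1 has {1,5,8}; col 9 has {4,6,7,8,9}; box has {1,2,4,5,6,7,8,9} → only 3 remains.
(2,1) = 6: row 2 has {2,3,4,8,9}; col 1 has {2,3,7}; box has {1,3,5,8} → only 6 remains.
(2,3) = 7: row 2 has {2,3,4,6,8,9}; col 3 has {1,3,4,5}; box has {1,3,5,6,8} → only 7 remains.
(3,1) = 9: row 3 has {1,3,4,5,6,7,8}; col 1 has {2,3,6,7}; box has {1,3,5,6,7,8} → only 9 remains.
(3,6) = 2: row 3 has {1,3,4,5,6,7,8,9}; col 6 has {3,9}; box has {3,4,8} → only 2 remains.
(4,1) = 1: row 4 has {2,3,4,5,6,7,8}; col 1 has {2,3,6,7,9}; box has {2,3,4,7} → only 1 remains.
(4,7) = 9: row 4 has {1,2,3,4,5,6,7,8}; col 7 has {2,4,7,8}; box has {3,4,6,7,8} → only 9 remains.
(7,3) = 8: row 7 has {2,4,9}; col 3 has {1,3,4,5,7}; box has {1,2,3,4,5,6,7,9} → only 8 remains.
(9,9) = 1: row 9 has {2,5,6,7,8,9}; col 9 has {3,4,6,7,8,9}; box has {2,4,7,8,9} → only 1 remains.
(1,1) = 4: row 1 has {1,3,5,8}; col 1 has {1,2,3,6,7,9}; box has {1,3,5,6,7,8,9} → only 4 remains.
(1,3) = 2: row 1 has {1,3,4,5,8}; col 3 has {1,3,4,5,7,8}; box has {1,3,4,5,6,7,8,9} → only 2 remains.
(1,5) = 6: row 1 has {1,2,3,4,5,8}; col 5 has {7,8,9}; box has {2,3,4,8} → only 6 remains.
(1,6) = 7: row 1 has {1,2,3,4,5,6,8}; col 6 has {2,3,9}; box has {2,3,4,6,8} → only 7 remains.
(6,3) = 6: row 6 has {3,4,7,9}; col 3 has {1,2,3,4,5,7,8}; box has {1,2,3,4,7} → only 6 remains.
(7,9) = 5: row 7 has {2,4,8,9}; col 9 has {1,3,4,6,7,8,9}; box has {1,2,4,7,8,9} → only 5 remains.
(8,7) = 6: row 8 has {1,3,4,7,8,9}; col 7 has {2,4,7,8,9}; box has {1,2,4,5,7,8,9} → only 6 remains.
(9,6) = 4: row 9 has {1,2,5,6,7,8,9}; col 6 has {2,3,7,9}; box has {8,9} → only 4 remains.
(1,4) = 9: row 1 has {1,2,3,4,5,6,7,8}; col 4 has {3,4,5,8}; box has {2,3,4,6,7,8} → only 9 remains.
(5,3) = 9: row 5 has {3,7}; col 3 has {1,2,3,4,5,6,7,8}; box has {1,2,3,4,6,7} → only 9 remains.
(5,9) = 2: row 5 has {3,7,9}; col 9 has {1,3,4,5,6,7,8,9}; box has {3,4,6,7,8,9} → only 2 remains.
(7,7) = 3: row 7 has {2,4,5,8,9}; col 7 has {2,4,6,7,8,9}; box has {1,2,4,5,6,7,8,9} → only 3 remains.
(8,4) = 2: row 8 has {1,3,4,6,7,8,9}; col 4 has {3,4,5,8,9}; box has {4,8,9} → only 2 remains.
(8,6) = 5: row 8 has {1,2,3,4,6,7,8,9}; col 6 has {2,3,4,7,9}; box has {2,4,8,9} → only 5 remains.
(9,5) = 3: row 9 has {1,2,4,5,6,7,8,9}; col 5 has {6,7,8,9}; box has {2,4,5,8,9} → only 3 remains.
(2,6) = 1: row 2 has {2,3,4,6,7,8,9}; col 6 has {2,3,4,5,7,9}; box has {2,3,4,6,7,8,9} → only 1 remains.
(6,4) = 1: row 6 has {3,4,6,7,9}; col 4 has {2,3,4,5,8,9}; box has {3,5,7,9} → only 1 remains.
(6,5) = 2: row 6 has {1,3,4,6,7,9}; col 5 has {3,6,7,8,9}; box has {1,3,5,7,9} → only 2 remains.
(6,7) = 5: row 6 has {1,2,3,4,6,7,9}; col 7 has {2,3,4,6,7,8,9}; box has {2,3,4,6,7,8,9} → only 5 remains.
(7,5) = 1: row 7 has {2,3,4,5,8,9}; col 5 has {2,3,6,7,8,9}; box has {2,3,4,5,8,9} → only 1 remains.
(7,6) = 6: row 7 has {1,2,3,4,5,8,9}; col 6 has {1,2,3,4,5,7,9}; box has {1,2,3,4,5,8,9} → only 6 remains.
(2,5) = 5: row 2 has {1,2,3,4,6,7,8,9}; col 5 has {1,2,3,6,7,8,9}; box has {1,2,3,4,6,7,8,9} → only 5 remains.
(5,4) = 6: row 5 has {2,3,7,9}; col 4 has {1,2,3,4,5,8,9}; box has {1,2,3,5,7,9} → only 6 remains.
(5,5) = 4: row 5 has {2,3,6,7,9}; col 5 has {1,2,3,5,6,7,8,9}; box has {1,2,3,5,6,7,9} → only 4 remains.
(5,6) = 8: row 5 has {2,3,4,6,7,9}; col 6 has {1,2,3,4,5,6,7,9}; box has {1,2,3,4,5,6,7,9} → only 8 remains.
(5,7) = 1: row 5 has {2,3,4,6,7,8,9}; col 7 has {2,3,4,5,6,7,8,9}; box has {2,3,4,5,6,7,8,9} → only 1 remains.
(6,1) = 8: row 6 has {1,2,3,4,5,6,7,9}; col 1 has {1,2,3,4,6,7,9}; box has {1,2,3,4,6,7,9} → only 8 remains.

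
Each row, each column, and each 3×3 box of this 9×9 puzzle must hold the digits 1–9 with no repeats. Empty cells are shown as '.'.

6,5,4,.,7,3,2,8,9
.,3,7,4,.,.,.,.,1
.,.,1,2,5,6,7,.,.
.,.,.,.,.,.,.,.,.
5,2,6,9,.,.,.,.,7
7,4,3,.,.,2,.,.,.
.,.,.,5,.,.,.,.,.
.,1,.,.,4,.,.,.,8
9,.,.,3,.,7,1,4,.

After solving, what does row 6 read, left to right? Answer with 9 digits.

743812965

R1C4 = 1: row 1 has {2,3,4,5,6,7,8,9}; col 4 has {2,3,4,5,9}; box has {2,3,4,5,6,7} → only 1 remains.
R3C1 = 8: row 3 has {1,2,5,6,7}; col 1 has {5,6,7,9}; box has {1,3,4,5,6,7} → only 8 remains.
R3C2 = 9: row 3 has {1,2,5,6,7,8}; col 2 has {1,2,3,4,5}; box has {1,3,4,5,6,7,8} → only 9 remains.
R3C8 = 3: row 3 has {1,2,5,6,7,8,9}; col 8 has {4,8}; box has {1,2,7,8,9} → only 3 remains.
R3C9 = 4: row 3 has {1,2,3,5,6,7,8,9}; col 9 has {1,7,8,9}; box has {1,2,3,7,8,9} → only 4 remains.
R4C1 = 1: row 4 has {}; col 1 has {5,6,7,8,9}; box has {2,3,4,5,6,7} → only 1 remains.
R4C2 = 8: row 4 has {1}; col 2 has {1,2,3,4,5,9}; box has {1,2,3,4,5,6,7} → only 8 remains.
R4C3 = 9: row 4 has {1,8}; col 3 has {1,3,4,6,7}; box has {1,2,3,4,5,6,7,8} → only 9 remains.
R5C8 = 1: row 5 has {2,5,6,7,9}; col 8 has {3,4,8}; box has {7} → only 1 remains.
R8C4 = 6: row 8 has {1,4,8}; col 4 has {1,2,3,4,5,9}; box has {3,4,5,7} → only 6 remains.
R8C6 = 9: row 8 has {1,4,6,8}; col 6 has {2,3,6,7}; box has {3,4,5,6,7} → only 9 remains.
R9C2 = 6: row 9 has {1,3,4,7,9}; col 2 has {1,2,3,4,5,8,9}; box has {1,9} → only 6 remains.
R2C1 = 2: row 2 has {1,3,4,7}; col 1 has {1,5,6,7,8,9}; box has {1,3,4,5,6,7,8,9} → only 2 remains.
R2C6 = 8: row 2 has {1,2,3,4,7}; col 6 has {2,3,6,7,9}; box has {1,2,3,4,5,6,7} → only 8 remains.
R4C4 = 7: row 4 has {1,8,9}; col 4 has {1,2,3,4,5,6,9}; box has {2,9} → only 7 remains.
R5C6 = 4: row 5 has {1,2,5,6,7,9}; col 6 has {2,3,6,7,8,9}; box has {2,7,9} → only 4 remains.
R6C4 = 8: row 6 has {2,3,4,7}; col 4 has {1,2,3,4,5,6,7,9}; box has {2,4,7,9} → only 8 remains.
R7C2 = 7: row 7 has {5}; col 2 has {1,2,3,4,5,6,8,9}; box has {1,6,9} → only 7 remains.
R7C6 = 1: row 7 has {5,7}; col 6 has {2,3,4,6,7,8,9}; box has {3,4,5,6,7,9} → only 1 remains.
R8C1 = 3: row 8 has {1,4,6,8,9}; col 1 has {1,2,5,6,7,8,9}; box has {1,6,7,9} → only 3 remains.
R8C7 = 5: row 8 has {1,3,4,6,8,9}; col 7 has {1,2,7}; box has {1,4,8} → only 5 remains.
R9C9 = 2: row 9 has {1,3,4,6,7,9}; col 9 has {1,4,7,8,9}; box has {1,4,5,8} → only 2 remains.
R2C5 = 9: row 2 has {1,2,3,4,7,8}; col 5 has {4,5,7}; box has {1,2,3,4,5,6,7,8} → only 9 remains.
R2C7 = 6: row 2 has {1,2,3,4,7,8,9}; col 7 has {1,2,5,7}; box has {1,2,3,4,7,8,9} → only 6 remains.
R2C8 = 5: row 2 has {1,2,3,4,6,7,8,9}; col 8 has {1,3,4,8}; box has {1,2,3,4,6,7,8,9} → only 5 remains.
R4C6 = 5: row 4 has {1,7,8,9}; col 6 has {1,2,3,4,6,7,8,9}; box has {2,4,7,8,9} → only 5 remains.
R5C5 = 3: row 5 has {1,2,4,5,6,7,9}; col 5 has {4,5,7,9}; box has {2,4,5,7,8,9} → only 3 remains.
R5C7 = 8: row 5 has {1,2,3,4,5,6,7,9}; col 7 has {1,2,5,6,7}; box has {1,7} → only 8 remains.
R6C7 = 9: row 6 has {2,3,4,7,8}; col 7 has {1,2,5,6,7,8}; box has {1,7,8} → only 9 remains.
R6C8 = 6: row 6 has {2,3,4,7,8,9}; col 8 has {1,3,4,5,8}; box has {1,7,8,9} → only 6 remains.
R6C9 = 5: row 6 has {2,3,4,6,7,8,9}; col 9 has {1,2,4,7,8,9}; box has {1,6,7,8,9} → only 5 remains.
R7C1 = 4: row 7 has {1,5,7}; col 1 has {1,2,3,5,6,7,8,9}; box has {1,3,6,7,9} → only 4 remains.
R7C7 = 3: row 7 has {1,4,5,7}; col 7 has {1,2,5,6,7,8,9}; box has {1,2,4,5,8} → only 3 remains.
R7C8 = 9: row 7 has {1,3,4,5,7}; col 8 has {1,3,4,5,6,8}; box has {1,2,3,4,5,8} → only 9 remains.
R7C9 = 6: row 7 has {1,3,4,5,7,9}; col 9 has {1,2,4,5,7,8,9}; box has {1,2,3,4,5,8,9} → only 6 remains.
R8C3 = 2: row 8 has {1,3,4,5,6,8,9}; col 3 has {1,3,4,6,7,9}; box has {1,3,4,6,7,9} → only 2 remains.
R8C8 = 7: row 8 has {1,2,3,4,5,6,8,9}; col 8 has {1,3,4,5,6,8,9}; box has {1,2,3,4,5,6,8,9} → only 7 remains.
R9C5 = 8: row 9 has {1,2,3,4,6,7,9}; col 5 has {3,4,5,7,9}; box has {1,3,4,5,6,7,9} → only 8 remains.
R4C5 = 6: row 4 has {1,5,7,8,9}; col 5 has {3,4,5,7,8,9}; box has {2,3,4,5,7,8,9} → only 6 remains.
R4C7 = 4: row 4 has {1,5,6,7,8,9}; col 7 has {1,2,3,5,6,7,8,9}; box has {1,5,6,7,8,9} → only 4 remains.
R4C8 = 2: row 4 has {1,4,5,6,7,8,9}; col 8 has {1,3,4,5,6,7,8,9}; box has {1,4,5,6,7,8,9} → only 2 remains.
R4C9 = 3: row 4 has {1,2,4,5,6,7,8,9}; col 9 has {1,2,4,5,6,7,8,9}; box has {1,2,4,5,6,7,8,9} → only 3 remains.
R6C5 = 1: row 6 has {2,3,4,5,6,7,8,9}; col 5 has {3,4,5,6,7,8,9}; box has {2,3,4,5,6,7,8,9} → only 1 remains.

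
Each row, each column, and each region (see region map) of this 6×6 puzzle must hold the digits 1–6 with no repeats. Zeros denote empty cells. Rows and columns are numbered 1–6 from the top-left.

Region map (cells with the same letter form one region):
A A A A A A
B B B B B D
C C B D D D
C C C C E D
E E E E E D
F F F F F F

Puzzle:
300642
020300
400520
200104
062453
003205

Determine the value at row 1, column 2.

1

row 3, column 2 = 3 (sole candidate).
row 4, column 2 = 5 (sole candidate).
row 4, column 3 = 6 (sole candidate).
row 4, column 5 = 3 (sole candidate).
row 5, column 1 = 1 (sole candidate).
row 6, column 1 = 6 (sole candidate).
row 6, column 5 = 1 (sole candidate).
row 1, column 2 = 1: row 1 has {2,3,4,6}; col 2 has {2,3,5,6}; region has {2,3,4,6} → only 1 remains.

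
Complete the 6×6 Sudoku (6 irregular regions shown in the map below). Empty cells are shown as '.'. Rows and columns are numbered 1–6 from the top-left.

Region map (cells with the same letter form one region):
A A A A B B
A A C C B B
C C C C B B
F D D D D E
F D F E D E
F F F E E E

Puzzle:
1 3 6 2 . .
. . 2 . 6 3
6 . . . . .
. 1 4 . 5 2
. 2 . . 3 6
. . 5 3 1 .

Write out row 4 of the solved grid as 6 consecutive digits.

r1c5 = 4: row 1 has {1,2,3,6}; col 5 has {1,3,5,6}; region has {3,6} → only 4 remains.
r1c6 = 5: row 1 has {1,2,3,4,6}; col 6 has {2,3,6}; region has {3,4,6} → only 5 remains.
r3c5 = 2: row 3 has {6}; col 5 has {1,3,4,5,6}; region has {3,4,5,6} → only 2 remains.
r3c6 = 1: row 3 has {2,6}; col 6 has {2,3,5,6}; region has {2,3,4,5,6} → only 1 remains.
r4c1 = 3: row 4 has {1,2,4,5}; col 1 has {1,6}; region has {5} → only 3 remains.
r4c4 = 6: row 4 has {1,2,3,4,5}; col 4 has {2,3}; region has {1,2,3,4,5} → only 6 remains.

314652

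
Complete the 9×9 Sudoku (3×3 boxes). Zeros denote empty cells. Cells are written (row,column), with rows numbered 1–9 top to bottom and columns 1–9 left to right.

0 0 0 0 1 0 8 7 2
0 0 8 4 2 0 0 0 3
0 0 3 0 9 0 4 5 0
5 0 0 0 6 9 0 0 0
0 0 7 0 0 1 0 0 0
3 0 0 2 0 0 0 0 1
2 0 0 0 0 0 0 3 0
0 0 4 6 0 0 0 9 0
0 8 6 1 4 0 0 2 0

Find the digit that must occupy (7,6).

7

(3,9) = 6: row 3 has {3,4,5,9}; col 9 has {1,2,3}; box has {2,3,4,5,7,8} → only 6 remains.
(6,3) = 9: row 6 has {1,2,3}; col 3 has {3,4,6,7,8}; box has {3,5,7} → only 9 remains.
(1,3) = 5: row 1 has {1,2,7,8}; col 3 has {3,4,6,7,8,9}; box has {3,8} → only 5 remains.
(1,4) = 3: row 1 has {1,2,5,7,8}; col 4 has {1,2,4,6}; box has {1,2,4,9} → only 3 remains.
(1,6) = 6: row 1 has {1,2,3,5,7,8}; col 6 has {1,9}; box has {1,2,3,4,9} → only 6 remains.
(2,8) = 1: row 2 has {2,3,4,8}; col 8 has {2,3,5,7,9}; box has {2,3,4,5,6,7,8} → only 1 remains.
(7,3) = 1: row 7 has {2,3}; col 3 has {3,4,5,6,7,8,9}; box has {2,4,6,8} → only 1 remains.
(8,1) = 7: row 8 has {4,6,9}; col 1 has {2,3,5}; box has {1,2,4,6,8} → only 7 remains.
(9,1) = 9: row 9 has {1,2,4,6,8}; col 1 has {2,3,5,7}; box has {1,2,4,6,7,8} → only 9 remains.
(1,1) = 4: row 1 has {1,2,3,5,6,7,8}; col 1 has {2,3,5,7,9}; box has {3,5,8} → only 4 remains.
(1,2) = 9: row 1 has {1,2,3,4,5,6,7,8}; col 2 has {8}; box has {3,4,5,8} → only 9 remains.
(2,1) = 6: row 2 has {1,2,3,4,8}; col 1 has {2,3,4,5,7,9}; box has {3,4,5,8,9} → only 6 remains.
(2,2) = 7: row 2 has {1,2,3,4,6,8}; col 2 has {8,9}; box has {3,4,5,6,8,9} → only 7 remains.
(2,6) = 5: row 2 has {1,2,3,4,6,7,8}; col 6 has {1,6,9}; box has {1,2,3,4,6,9} → only 5 remains.
(2,7) = 9: row 2 has {1,2,3,4,5,6,7,8}; col 7 has {4,8}; box has {1,2,3,4,5,6,7,8} → only 9 remains.
(3,1) = 1: row 3 has {3,4,5,6,9}; col 1 has {2,3,4,5,6,7,9}; box has {3,4,5,6,7,8,9} → only 1 remains.
(3,2) = 2: row 3 has {1,3,4,5,6,9}; col 2 has {7,8,9}; box has {1,3,4,5,6,7,8,9} → only 2 remains.
(4,3) = 2: row 4 has {5,6,9}; col 3 has {1,3,4,5,6,7,8,9}; box has {3,5,7,9} → only 2 remains.
(5,1) = 8: row 5 has {1,7}; col 1 has {1,2,3,4,5,6,7,9}; box has {2,3,5,7,9} → only 8 remains.
(5,4) = 5: row 5 has {1,7,8}; col 4 has {1,2,3,4,6}; box has {1,2,6,9} → only 5 remains.
(5,5) = 3: row 5 has {1,5,7,8}; col 5 has {1,2,4,6,9}; box has {1,2,5,6,9} → only 3 remains.
(7,2) = 5: row 7 has {1,2,3}; col 2 has {2,7,8,9}; box has {1,2,4,6,7,8,9} → only 5 remains.
(8,2) = 3: row 8 has {4,6,7,9}; col 2 has {2,5,7,8,9}; box has {1,2,4,5,6,7,8,9} → only 3 remains.
(4,2) = 1: in row 4, 1 can only go here (every other open cell in that row sees a 1).
(4,7) = 3: in row 4, 3 can only go here (every other open cell in that row sees a 3).
(5,9) = 9: in row 5, 9 can only go here (every other open cell in that row sees a 9).
(5,7) = 2: in row 5, 2 can only go here (every other open cell in that row sees a 2).
(6,7) = 5: in row 6, 5 can only go here (every other open cell in that row sees a 5).
(8,7) = 1: row 8 has {3,4,6,7,9}; col 7 has {2,3,4,5,8,9}; box has {2,3,9} → only 1 remains.
(9,7) = 7: row 9 has {1,2,4,6,8,9}; col 7 has {1,2,3,4,5,8,9}; box has {1,2,3,9} → only 7 remains.
(9,9) = 5: row 9 has {1,2,4,6,7,8,9}; col 9 has {1,2,3,6,9}; box has {1,2,3,7,9} → only 5 remains.
(7,7) = 6: row 7 has {1,2,3,5}; col 7 has {1,2,3,4,5,7,8,9}; box has {1,2,3,5,7,9} → only 6 remains.
(8,9) = 8: row 8 has {1,3,4,6,7,9}; col 9 has {1,2,3,5,6,9}; box has {1,2,3,5,6,7,9} → only 8 remains.
(9,6) = 3: row 9 has {1,2,4,5,6,7,8,9}; col 6 has {1,5,6,9}; box has {1,4,6} → only 3 remains.
(7,9) = 4: row 7 has {1,2,3,5,6}; col 9 has {1,2,3,5,6,8,9}; box has {1,2,3,5,6,7,8,9} → only 4 remains.
(8,5) = 5: row 8 has {1,3,4,6,7,8,9}; col 5 has {1,2,3,4,6,9}; box has {1,3,4,6} → only 5 remains.
(8,6) = 2: row 8 has {1,3,4,5,6,7,8,9}; col 6 has {1,3,5,6,9}; box has {1,3,4,5,6} → only 2 remains.
(4,9) = 7: row 4 has {1,2,3,5,6,9}; col 9 has {1,2,3,4,5,6,8,9}; box has {1,2,3,5,9} → only 7 remains.
(4,4) = 8: row 4 has {1,2,3,5,6,7,9}; col 4 has {1,2,3,4,5,6}; box has {1,2,3,5,6,9} → only 8 remains.
(4,8) = 4: row 4 has {1,2,3,5,6,7,8,9}; col 8 has {1,2,3,5,7,9}; box has {1,2,3,5,7,9} → only 4 remains.
(5,8) = 6: row 5 has {1,2,3,5,7,8,9}; col 8 has {1,2,3,4,5,7,9}; box has {1,2,3,4,5,7,9} → only 6 remains.
(6,5) = 7: row 6 has {1,2,3,5,9}; col 5 has {1,2,3,4,5,6,9}; box has {1,2,3,5,6,8,9} → only 7 remains.
(6,6) = 4: row 6 has {1,2,3,5,7,9}; col 6 has {1,2,3,5,6,9}; box has {1,2,3,5,6,7,8,9} → only 4 remains.
(6,8) = 8: row 6 has {1,2,3,4,5,7,9}; col 8 has {1,2,3,4,5,6,7,9}; box has {1,2,3,4,5,6,7,9} → only 8 remains.
(7,5) = 8: row 7 has {1,2,3,4,5,6}; col 5 has {1,2,3,4,5,6,7,9}; box has {1,2,3,4,5,6} → only 8 remains.
(7,6) = 7: row 7 has {1,2,3,4,5,6,8}; col 6 has {1,2,3,4,5,6,9}; box has {1,2,3,4,5,6,8} → only 7 remains.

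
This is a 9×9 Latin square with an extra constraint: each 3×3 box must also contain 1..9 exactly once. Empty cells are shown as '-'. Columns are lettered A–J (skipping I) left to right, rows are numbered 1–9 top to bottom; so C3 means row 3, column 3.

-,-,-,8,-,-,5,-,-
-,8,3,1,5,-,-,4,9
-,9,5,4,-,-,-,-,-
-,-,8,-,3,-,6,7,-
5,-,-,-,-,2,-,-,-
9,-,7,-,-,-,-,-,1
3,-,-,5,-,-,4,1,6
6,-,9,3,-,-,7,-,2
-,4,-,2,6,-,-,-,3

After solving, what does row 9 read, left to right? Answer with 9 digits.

J1 = 7 (sole candidate).
G2 = 2 (sole candidate).
J3 = 8 (sole candidate).
D4 = 9 (sole candidate).
J5 = 4 (sole candidate).
D6 = 6 (sole candidate).
C7 = 2 (sole candidate).
C9 = 1: row 9 has {2,3,4,6}; col 3 has {2,3,5,7,8,9}; box has {2,3,4,6,9} → only 1 remains.
A2 = 7 (sole candidate).
F2 = 6 (sole candidate).
J4 = 5 (sole candidate).
C5 = 6 (sole candidate).
D5 = 7 (sole candidate).
B7 = 7 (sole candidate).
B8 = 5 (sole candidate).
H8 = 8 (sole candidate).
A9 = 8: row 9 has {1,2,3,4,6}; col 1 has {3,5,6,7,9}; box has {1,2,3,4,5,6,7,9} → only 8 remains.
G9 = 9: row 9 has {1,2,3,4,6,8}; col 7 has {2,4,5,6,7}; box has {1,2,3,4,6,7,8} → only 9 remains.
H9 = 5: row 9 has {1,2,3,4,6,8,9}; col 8 has {1,4,7,8}; box has {1,2,3,4,6,7,8,9} → only 5 remains.
C1 = 4 (sole candidate).
F9 = 7: row 9 has {1,2,3,4,5,6,8,9}; col 6 has {2,6}; box has {2,3,5,6} → only 7 remains.

841267953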